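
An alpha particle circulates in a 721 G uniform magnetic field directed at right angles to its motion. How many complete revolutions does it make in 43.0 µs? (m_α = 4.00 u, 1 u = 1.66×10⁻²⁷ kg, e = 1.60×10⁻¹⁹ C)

T = 2πm/(qB) = 2π(6.64×10^-27) / [(2×1.60×10^-19)(0.0721)] = 1.8083×10^-6 s.
N = t/T = 4.30×10^-5 / 1.8083×10^-6 ≈ 23.78, so 23 complete revolutions.

N = 23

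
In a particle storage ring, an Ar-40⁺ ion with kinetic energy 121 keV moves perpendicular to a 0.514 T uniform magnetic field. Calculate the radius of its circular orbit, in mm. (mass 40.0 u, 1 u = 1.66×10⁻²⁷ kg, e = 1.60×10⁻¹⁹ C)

r ≈ 617 mm

Convert the energy: K = 121 keV = 1.94×10^-14 J.
v = √(2K/m) = √(2·1.94×10^-14/6.64×10^-26) = 7.64×10^5 m/s.
r = mv/(qB) = (6.64×10^-26)(7.64×10^5) / [(1×1.60×10^-19)(0.514)] = 0.617 m.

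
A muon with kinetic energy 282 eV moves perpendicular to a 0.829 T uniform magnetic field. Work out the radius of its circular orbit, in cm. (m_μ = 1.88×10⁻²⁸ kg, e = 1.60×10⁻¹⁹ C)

r ≈ 0.0982 cm

Convert the energy: K = 282 eV = 4.51×10^-17 J.
v = √(2K/m) = √(2·4.51×10^-17/1.88×10^-28) = 6.93×10^5 m/s.
r = mv/(qB) = (1.88×10^-28)(6.93×10^5) / [(1×1.60×10^-19)(0.829)] = 9.82×10^-4 m.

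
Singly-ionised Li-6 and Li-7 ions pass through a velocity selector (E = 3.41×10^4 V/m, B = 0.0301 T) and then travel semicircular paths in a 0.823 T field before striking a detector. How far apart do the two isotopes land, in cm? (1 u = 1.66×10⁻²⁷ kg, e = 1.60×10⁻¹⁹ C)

Δd ≈ 2.86 cm

Both emerge at v = E/B₁ = 1.13×10^6 m/s.
r = mv/(qB₂), so r₁ = 0.0857 m and r₂ = 0.1000 m, giving Δr = 0.0143 m.
After a semicircle each ion lands a diameter 2r from the entry slit, so the separation is 2Δr = 0.0286 m.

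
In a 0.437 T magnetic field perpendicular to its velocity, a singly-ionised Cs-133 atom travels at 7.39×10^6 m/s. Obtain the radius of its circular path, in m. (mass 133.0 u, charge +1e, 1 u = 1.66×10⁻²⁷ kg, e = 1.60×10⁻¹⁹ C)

r ≈ 23.3 m

The magnetic force provides the centripetal force: qvB = mv²/r, so r = mv/(qB).
r = (2.21×10^-25 kg)(7.39×10^6 m/s) / [(1×1.60×10^-19 C)(0.437 T)] = 23.3 m.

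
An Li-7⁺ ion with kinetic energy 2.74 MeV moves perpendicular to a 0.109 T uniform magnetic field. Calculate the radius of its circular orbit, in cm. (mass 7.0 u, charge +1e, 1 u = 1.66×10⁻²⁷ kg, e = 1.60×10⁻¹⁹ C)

r ≈ 579 cm

Convert the energy: K = 2.74 MeV = 4.38×10^-13 J.
v = √(2K/m) = √(2·4.38×10^-13/1.16×10^-26) = 8.69×10^6 m/s.
r = mv/(qB) = (1.16×10^-26)(8.69×10^6) / [(1×1.60×10^-19)(0.109)] = 5.79 m.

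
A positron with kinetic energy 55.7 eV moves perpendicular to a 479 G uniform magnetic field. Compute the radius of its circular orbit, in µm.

Convert the energy: K = 55.7 eV = 8.91×10^-18 J.
v = √(2K/m) = √(2·8.91×10^-18/9.11×10^-31) = 4.42×10^6 m/s.
r = mv/(qB) = (9.11×10^-31)(4.42×10^6) / [(1×1.60×10^-19)(0.0479)] = 5.26×10^-4 m.

r ≈ 526 µm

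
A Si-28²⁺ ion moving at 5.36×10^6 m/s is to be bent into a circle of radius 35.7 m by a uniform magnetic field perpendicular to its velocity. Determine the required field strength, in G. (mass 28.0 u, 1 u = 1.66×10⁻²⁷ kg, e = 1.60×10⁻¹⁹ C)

B ≈ 218 G

qvB = mv²/r gives B = mv/(qr).
B = (4.65×10^-26)(5.36×10^6) / [(2×1.60×10^-19)(35.7)] = 0.0218 T.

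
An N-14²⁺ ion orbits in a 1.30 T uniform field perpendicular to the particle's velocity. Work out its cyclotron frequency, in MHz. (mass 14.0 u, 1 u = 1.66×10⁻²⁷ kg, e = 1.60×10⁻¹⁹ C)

f = qB/(2πm) = (2×1.60×10^-19)(1.30) / [2π(2.32×10^-26)] = 2.85×10^6 Hz.

f ≈ 2.85 MHz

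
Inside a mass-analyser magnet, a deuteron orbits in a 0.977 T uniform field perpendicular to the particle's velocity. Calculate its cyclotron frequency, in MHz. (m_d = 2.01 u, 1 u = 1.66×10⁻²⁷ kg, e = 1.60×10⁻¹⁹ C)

f ≈ 7.46 MHz

f = qB/(2πm) = (1×1.60×10^-19)(0.977) / [2π(3.34×10^-27)] = 7.46×10^6 Hz.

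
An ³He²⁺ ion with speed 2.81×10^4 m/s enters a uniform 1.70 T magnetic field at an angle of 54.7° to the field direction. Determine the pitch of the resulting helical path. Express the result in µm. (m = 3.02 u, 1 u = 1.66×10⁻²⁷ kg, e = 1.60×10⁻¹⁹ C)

pitch ≈ 940 µm

The velocity component along B is v∥ = v cos54.7° = 1.62×10^4 m/s.
The cyclotron period T = 2πm/(qB) = 5.79×10^-8 s is set by m, q, B alone.
Pitch = v∥·T = (1.62×10^4)(5.79×10^-8) = 9.40×10^-4 m.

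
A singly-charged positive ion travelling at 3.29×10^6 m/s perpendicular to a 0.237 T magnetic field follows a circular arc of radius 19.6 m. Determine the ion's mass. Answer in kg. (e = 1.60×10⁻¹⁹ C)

m ≈ 2.26×10^-25 kg

qvB = mv²/r ⇒ m = qBr/v.
m = (1×1.60×10^-19)(0.237)(19.6) / (3.29×10^6) = 2.26×10^-25 kg.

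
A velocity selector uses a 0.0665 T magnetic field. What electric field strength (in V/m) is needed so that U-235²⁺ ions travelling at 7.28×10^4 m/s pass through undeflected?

E ≈ 4840 V/m

qE = qvB ⇒ E = vB = (7.28×10^4)(0.0665) = 4840 V/m.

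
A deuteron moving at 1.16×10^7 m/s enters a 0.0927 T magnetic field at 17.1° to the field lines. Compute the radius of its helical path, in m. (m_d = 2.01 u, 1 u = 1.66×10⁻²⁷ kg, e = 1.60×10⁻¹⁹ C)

r ≈ 0.767 m

Only the perpendicular component v⊥ = v sin17.1° = 3.41×10^6 m/s is bent by the field.
r = m v⊥ /(qB) = (3.34×10^-27)(3.41×10^6) / [(1×1.60×10^-19)(0.0927)] = 0.767 m.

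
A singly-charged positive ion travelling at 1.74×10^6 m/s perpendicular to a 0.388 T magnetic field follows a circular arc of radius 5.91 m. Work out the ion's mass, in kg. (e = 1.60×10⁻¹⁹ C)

qvB = mv²/r ⇒ m = qBr/v.
m = (1×1.60×10^-19)(0.388)(5.91) / (1.74×10^6) = 2.11×10^-25 kg.

m ≈ 2.11×10^-25 kg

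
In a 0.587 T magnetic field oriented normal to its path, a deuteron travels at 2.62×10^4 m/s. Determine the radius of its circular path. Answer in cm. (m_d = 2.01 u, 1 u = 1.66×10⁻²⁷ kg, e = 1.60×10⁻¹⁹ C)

The magnetic force provides the centripetal force: qvB = mv²/r, so r = mv/(qB).
r = (3.34×10^-27 kg)(2.62×10^4 m/s) / [(1×1.60×10^-19 C)(0.587 T)] = 9.31×10^-4 m.

r ≈ 0.0931 cm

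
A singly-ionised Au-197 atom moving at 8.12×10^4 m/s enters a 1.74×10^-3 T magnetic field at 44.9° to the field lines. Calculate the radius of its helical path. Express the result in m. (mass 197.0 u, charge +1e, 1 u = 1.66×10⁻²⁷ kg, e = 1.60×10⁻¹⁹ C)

r ≈ 67.3 m

Only the perpendicular component v⊥ = v sin44.9° = 5.73×10^4 m/s is bent by the field.
r = m v⊥ /(qB) = (3.27×10^-25)(5.73×10^4) / [(1×1.60×10^-19)(1.74×10^-3)] = 67.3 m.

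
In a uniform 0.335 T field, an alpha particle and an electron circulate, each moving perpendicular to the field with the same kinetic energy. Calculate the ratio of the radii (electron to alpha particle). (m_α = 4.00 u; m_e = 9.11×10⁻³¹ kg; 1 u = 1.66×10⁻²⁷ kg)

ratio ≈ 0.0234

r = √(2mK)/(qB) ⇒ at equal K, r ∝ √m/q.
r_{electron}/r_{alpha particle} = 0.0234.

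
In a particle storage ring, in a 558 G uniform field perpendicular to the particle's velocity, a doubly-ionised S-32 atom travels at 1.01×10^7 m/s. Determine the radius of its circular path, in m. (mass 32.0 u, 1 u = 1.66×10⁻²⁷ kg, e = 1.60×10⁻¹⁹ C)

The magnetic force provides the centripetal force: qvB = mv²/r, so r = mv/(qB).
r = (5.31×10^-26 kg)(1.01×10^7 m/s) / [(2×1.60×10^-19 C)(0.0558 T)] = 30.0 m.

r ≈ 30.0 m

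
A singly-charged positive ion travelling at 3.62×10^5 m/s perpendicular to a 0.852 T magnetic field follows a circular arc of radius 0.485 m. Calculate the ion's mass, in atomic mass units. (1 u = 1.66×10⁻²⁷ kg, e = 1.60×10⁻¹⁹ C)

qvB = mv²/r ⇒ m = qBr/v.
m = (1×1.60×10^-19)(0.852)(0.485) / (3.62×10^5) = 1.83×10^-25 kg = 110 u.

m ≈ 110 u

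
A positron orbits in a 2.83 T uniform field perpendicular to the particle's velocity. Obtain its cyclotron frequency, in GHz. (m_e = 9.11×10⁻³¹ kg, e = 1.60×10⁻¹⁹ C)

f ≈ 79.1 GHz

f = qB/(2πm) = (1×1.60×10^-19)(2.83) / [2π(9.11×10^-31)] = 7.91×10^10 Hz.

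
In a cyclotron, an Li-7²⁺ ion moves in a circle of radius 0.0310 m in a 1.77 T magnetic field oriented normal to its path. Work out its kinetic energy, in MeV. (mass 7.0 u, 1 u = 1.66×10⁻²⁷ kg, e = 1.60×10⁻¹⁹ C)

K ≈ 0.0829 MeV

v = qBr/m = (2×1.60×10^-19)(1.77)(0.0310) / (1.16×10^-26) = 1.51×10^6 m/s.
K = ½mv² = 0.5·(1.16×10^-26)·(1.51×10^6)² = 1.33×10^-14 J = 0.0829 MeV.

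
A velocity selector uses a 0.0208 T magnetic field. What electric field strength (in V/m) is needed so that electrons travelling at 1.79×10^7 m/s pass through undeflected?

E ≈ 3.72×10^5 V/m

qE = qvB ⇒ E = vB = (1.79×10^7)(0.0208) = 3.72×10^5 V/m.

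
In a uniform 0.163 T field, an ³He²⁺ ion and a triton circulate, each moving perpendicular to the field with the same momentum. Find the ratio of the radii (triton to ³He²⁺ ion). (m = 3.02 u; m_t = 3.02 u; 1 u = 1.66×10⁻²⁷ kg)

ratio ≈ 2.00

r = p/(qB) ⇒ at equal p, r ∝ 1/q.
r_{triton}/r_{³He²⁺ ion} = 2.00.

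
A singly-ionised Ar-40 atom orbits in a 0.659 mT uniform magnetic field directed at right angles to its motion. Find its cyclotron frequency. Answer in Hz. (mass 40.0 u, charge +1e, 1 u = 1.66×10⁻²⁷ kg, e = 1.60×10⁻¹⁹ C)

f ≈ 253 Hz

f = qB/(2πm) = (1×1.60×10^-19)(6.59×10^-4) / [2π(6.64×10^-26)] = 253 Hz.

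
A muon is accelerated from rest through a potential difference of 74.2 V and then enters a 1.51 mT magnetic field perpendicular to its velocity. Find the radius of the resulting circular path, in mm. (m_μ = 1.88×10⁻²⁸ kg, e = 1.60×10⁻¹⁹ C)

r ≈ 277 mm

The kinetic energy gained is K = qV = (1×1.60×10^-19)(74.2) = 1.19×10^-17 J.
v = √(2K/m) = 3.55×10^5 m/s.
r = mv/(qB) = (1.88×10^-28)(3.55×10^5) / [(1×1.60×10^-19)(1.51×10^-3)] = 0.277 m.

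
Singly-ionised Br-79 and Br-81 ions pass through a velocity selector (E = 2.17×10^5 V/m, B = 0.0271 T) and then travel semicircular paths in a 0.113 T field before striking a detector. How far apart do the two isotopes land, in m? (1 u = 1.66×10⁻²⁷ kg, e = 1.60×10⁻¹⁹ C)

Δd ≈ 2.94 m

Both emerge at v = E/B₁ = 8.01×10^6 m/s.
r = mv/(qB₂), so r₁ = 58.08 m and r₂ = 59.55 m, giving Δr = 1.47 m.
After a semicircle each ion lands a diameter 2r from the entry slit, so the separation is 2Δr = 2.94 m.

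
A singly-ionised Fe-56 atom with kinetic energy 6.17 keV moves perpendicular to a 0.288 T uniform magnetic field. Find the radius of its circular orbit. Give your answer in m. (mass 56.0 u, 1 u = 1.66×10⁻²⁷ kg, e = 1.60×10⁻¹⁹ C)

r ≈ 0.294 m

Convert the energy: K = 6.17 keV = 9.87×10^-16 J.
v = √(2K/m) = √(2·9.87×10^-16/9.30×10^-26) = 1.46×10^5 m/s.
r = mv/(qB) = (9.30×10^-26)(1.46×10^5) / [(1×1.60×10^-19)(0.288)] = 0.294 m.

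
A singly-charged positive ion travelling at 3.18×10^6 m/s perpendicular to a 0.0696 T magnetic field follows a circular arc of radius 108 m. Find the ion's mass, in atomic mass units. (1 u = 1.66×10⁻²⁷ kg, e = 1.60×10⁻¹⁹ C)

qvB = mv²/r ⇒ m = qBr/v.
m = (1×1.60×10^-19)(0.0696)(108) / (3.18×10^6) = 3.78×10^-25 kg = 228 u.

m ≈ 228 u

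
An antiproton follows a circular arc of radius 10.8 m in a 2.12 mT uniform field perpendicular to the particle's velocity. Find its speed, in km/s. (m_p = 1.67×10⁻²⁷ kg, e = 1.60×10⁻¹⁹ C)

v ≈ 2190 km/s

From qvB = mv²/r, v = qBr/m.
v = (1×1.60×10^-19)(2.12×10^-3)(10.8) / (1.67×10^-27) = 2.19×10^6 m/s.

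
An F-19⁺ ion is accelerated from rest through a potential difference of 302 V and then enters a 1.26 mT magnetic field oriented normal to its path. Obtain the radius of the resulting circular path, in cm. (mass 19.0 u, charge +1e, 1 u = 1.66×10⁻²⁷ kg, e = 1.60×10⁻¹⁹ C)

The kinetic energy gained is K = qV = (1×1.60×10^-19)(302) = 4.83×10^-17 J.
v = √(2K/m) = 5.54×10^4 m/s.
r = mv/(qB) = (3.15×10^-26)(5.54×10^4) / [(1×1.60×10^-19)(1.26×10^-3)] = 8.66 m.

r ≈ 866 cm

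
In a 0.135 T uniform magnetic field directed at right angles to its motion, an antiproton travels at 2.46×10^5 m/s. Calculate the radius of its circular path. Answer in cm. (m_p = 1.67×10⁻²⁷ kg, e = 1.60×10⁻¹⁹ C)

r ≈ 1.90 cm

The magnetic force provides the centripetal force: qvB = mv²/r, so r = mv/(qB).
r = (1.67×10^-27 kg)(2.46×10^5 m/s) / [(1×1.60×10^-19 C)(0.135 T)] = 0.0190 m.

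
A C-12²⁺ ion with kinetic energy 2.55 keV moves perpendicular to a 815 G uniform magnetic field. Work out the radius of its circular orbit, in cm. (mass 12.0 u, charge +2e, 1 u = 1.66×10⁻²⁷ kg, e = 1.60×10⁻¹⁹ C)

r ≈ 15.5 cm

Convert the energy: K = 2.55 keV = 4.08×10^-16 J.
v = √(2K/m) = √(2·4.08×10^-16/1.99×10^-26) = 2.02×10^5 m/s.
r = mv/(qB) = (1.99×10^-26)(2.02×10^5) / [(2×1.60×10^-19)(0.0815)] = 0.155 m.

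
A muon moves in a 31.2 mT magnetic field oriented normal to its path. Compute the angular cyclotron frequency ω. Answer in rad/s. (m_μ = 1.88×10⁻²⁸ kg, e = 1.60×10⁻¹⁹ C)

ω = qB/m = (1×1.60×10^-19)(0.0312) / (1.88×10^-28) = 2.66×10^7 rad/s.

ω ≈ 2.66×10^7 rad/s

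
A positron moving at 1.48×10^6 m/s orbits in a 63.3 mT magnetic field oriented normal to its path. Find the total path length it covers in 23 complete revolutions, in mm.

L ≈ 19.2 mm

r = mv/(qB) = 1.33×10^-4 m, so one revolution covers 2πr = 8.36×10^-4 m.
In 23 revolutions: L = 23·2πr = 0.0192 m.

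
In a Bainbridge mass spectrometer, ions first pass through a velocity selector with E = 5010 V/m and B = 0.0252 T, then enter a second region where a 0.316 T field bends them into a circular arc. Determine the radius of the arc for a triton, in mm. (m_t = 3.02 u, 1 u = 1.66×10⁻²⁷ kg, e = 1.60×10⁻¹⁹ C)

The selector passes v = E/B = 5010/0.0252 = 1.99×10^5 m/s.
In the deflection region, r = mv/(qB₂) = (5.01×10^-27)(1.99×10^5) / [(1×1.60×10^-19)(0.316)] = 0.0197 m.

r ≈ 19.7 mm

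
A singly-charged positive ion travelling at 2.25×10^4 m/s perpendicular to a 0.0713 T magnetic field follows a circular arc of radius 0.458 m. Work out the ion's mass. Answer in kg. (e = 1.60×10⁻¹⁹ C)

qvB = mv²/r ⇒ m = qBr/v.
m = (1×1.60×10^-19)(0.0713)(0.458) / (2.25×10^4) = 2.32×10^-25 kg.

m ≈ 2.32×10^-25 kg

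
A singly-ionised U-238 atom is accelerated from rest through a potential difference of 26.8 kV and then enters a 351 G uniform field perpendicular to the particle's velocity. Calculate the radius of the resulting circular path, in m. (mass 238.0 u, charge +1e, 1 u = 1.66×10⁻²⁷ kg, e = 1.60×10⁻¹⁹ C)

The kinetic energy gained is K = qV = (1×1.60×10^-19)(2.68×10^4) = 4.29×10^-15 J.
v = √(2K/m) = 1.47×10^5 m/s.
r = mv/(qB) = (3.95×10^-25)(1.47×10^5) / [(1×1.60×10^-19)(0.0351)] = 10.4 m.

r ≈ 10.4 m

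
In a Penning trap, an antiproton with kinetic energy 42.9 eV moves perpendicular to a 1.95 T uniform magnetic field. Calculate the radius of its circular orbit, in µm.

Convert the energy: K = 42.9 eV = 6.86×10^-18 J.
v = √(2K/m) = √(2·6.86×10^-18/1.67×10^-27) = 9.07×10^4 m/s.
r = mv/(qB) = (1.67×10^-27)(9.07×10^4) / [(1×1.60×10^-19)(1.95)] = 4.85×10^-4 m.

r ≈ 485 µm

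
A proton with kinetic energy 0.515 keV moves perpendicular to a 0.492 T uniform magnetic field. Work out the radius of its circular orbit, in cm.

Convert the energy: K = 0.515 keV = 8.24×10^-17 J.
v = √(2K/m) = √(2·8.24×10^-17/1.67×10^-27) = 3.14×10^5 m/s.
r = mv/(qB) = (1.67×10^-27)(3.14×10^5) / [(1×1.60×10^-19)(0.492)] = 6.66×10^-3 m.

r ≈ 0.666 cm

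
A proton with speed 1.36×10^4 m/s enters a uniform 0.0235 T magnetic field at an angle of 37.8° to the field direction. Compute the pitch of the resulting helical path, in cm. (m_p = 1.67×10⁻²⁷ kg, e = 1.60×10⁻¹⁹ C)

pitch ≈ 3.00 cm

The velocity component along B is v∥ = v cos37.8° = 1.07×10^4 m/s.
The cyclotron period T = 2πm/(qB) = 2.79×10^-6 s is set by m, q, B alone.
Pitch = v∥·T = (1.07×10^4)(2.79×10^-6) = 0.0300 m.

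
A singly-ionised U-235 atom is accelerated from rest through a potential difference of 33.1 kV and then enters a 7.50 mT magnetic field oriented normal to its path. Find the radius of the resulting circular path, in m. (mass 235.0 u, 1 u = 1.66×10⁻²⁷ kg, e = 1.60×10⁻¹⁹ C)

r ≈ 53.6 m

The kinetic energy gained is K = qV = (1×1.60×10^-19)(3.31×10^4) = 5.30×10^-15 J.
v = √(2K/m) = 1.65×10^5 m/s.
r = mv/(qB) = (3.90×10^-25)(1.65×10^5) / [(1×1.60×10^-19)(7.50×10^-3)] = 53.6 m.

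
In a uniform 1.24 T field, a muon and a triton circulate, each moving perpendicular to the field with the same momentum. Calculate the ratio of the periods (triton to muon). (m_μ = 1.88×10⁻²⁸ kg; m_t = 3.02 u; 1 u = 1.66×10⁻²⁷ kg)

ratio ≈ 26.7

T = 2πm/(qB) is independent of speed, so T₂/T₁ = (m₂/q₂)/(m₁/q₁).
T_{triton}/T_{muon} = (5.01×10^-27/1e) / (1.88×10^-28/1e) = 26.7.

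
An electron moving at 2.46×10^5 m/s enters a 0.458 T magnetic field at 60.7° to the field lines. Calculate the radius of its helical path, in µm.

Only the perpendicular component v⊥ = v sin60.7° = 2.15×10^5 m/s is bent by the field.
r = m v⊥ /(qB) = (9.11×10^-31)(2.15×10^5) / [(1×1.60×10^-19)(0.458)] = 2.67×10^-6 m.

r ≈ 2.67 µm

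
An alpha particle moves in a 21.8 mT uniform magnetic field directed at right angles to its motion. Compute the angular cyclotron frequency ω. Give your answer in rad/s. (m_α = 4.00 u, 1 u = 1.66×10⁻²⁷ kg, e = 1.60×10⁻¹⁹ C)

ω ≈ 1.05×10^6 rad/s

ω = qB/m = (2×1.60×10^-19)(0.0218) / (6.64×10^-27) = 1.05×10^6 rad/s.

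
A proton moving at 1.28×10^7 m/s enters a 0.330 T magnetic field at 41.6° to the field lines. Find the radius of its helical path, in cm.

r ≈ 26.9 cm

Only the perpendicular component v⊥ = v sin41.6° = 8.50×10^6 m/s is bent by the field.
r = m v⊥ /(qB) = (1.67×10^-27)(8.50×10^6) / [(1×1.60×10^-19)(0.330)] = 0.269 m.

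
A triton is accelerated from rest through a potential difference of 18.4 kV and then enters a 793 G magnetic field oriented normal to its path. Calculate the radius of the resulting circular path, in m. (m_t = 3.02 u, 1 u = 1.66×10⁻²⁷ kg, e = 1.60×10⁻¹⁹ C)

The kinetic energy gained is K = qV = (1×1.60×10^-19)(1.84×10^4) = 2.94×10^-15 J.
v = √(2K/m) = 1.08×10^6 m/s.
r = mv/(qB) = (5.01×10^-27)(1.08×10^6) / [(1×1.60×10^-19)(0.0793)] = 0.428 m.

r ≈ 0.428 m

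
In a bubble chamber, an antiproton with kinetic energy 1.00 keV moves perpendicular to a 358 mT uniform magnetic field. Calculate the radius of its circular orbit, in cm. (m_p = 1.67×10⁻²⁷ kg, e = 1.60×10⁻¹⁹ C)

Convert the energy: K = 1.00 keV = 1.60×10^-16 J.
v = √(2K/m) = √(2·1.60×10^-16/1.67×10^-27) = 4.38×10^5 m/s.
r = mv/(qB) = (1.67×10^-27)(4.38×10^5) / [(1×1.60×10^-19)(0.358)] = 0.0128 m.

r ≈ 1.28 cm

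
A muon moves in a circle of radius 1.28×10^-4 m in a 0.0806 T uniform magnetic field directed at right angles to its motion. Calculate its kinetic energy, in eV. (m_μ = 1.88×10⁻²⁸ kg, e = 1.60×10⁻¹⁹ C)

v = qBr/m = (1×1.60×10^-19)(0.0806)(1.28×10^-4) / (1.88×10^-28) = 8780 m/s.
K = ½mv² = 0.5·(1.88×10^-28)·(8780)² = 7.25×10^-21 J = 0.0453 eV.

K ≈ 0.0453 eV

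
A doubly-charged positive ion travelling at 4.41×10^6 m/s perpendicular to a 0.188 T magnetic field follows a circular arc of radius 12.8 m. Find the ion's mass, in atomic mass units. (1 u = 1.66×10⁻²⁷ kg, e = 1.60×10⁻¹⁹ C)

m ≈ 105 u

qvB = mv²/r ⇒ m = qBr/v.
m = (2×1.60×10^-19)(0.188)(12.8) / (4.41×10^6) = 1.75×10^-25 kg = 105 u.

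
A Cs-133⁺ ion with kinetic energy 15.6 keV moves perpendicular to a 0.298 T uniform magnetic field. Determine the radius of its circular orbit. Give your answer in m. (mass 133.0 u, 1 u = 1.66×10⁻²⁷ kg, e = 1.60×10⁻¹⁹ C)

Convert the energy: K = 15.6 keV = 2.50×10^-15 J.
v = √(2K/m) = √(2·2.50×10^-15/2.21×10^-25) = 1.50×10^5 m/s.
r = mv/(qB) = (2.21×10^-25)(1.50×10^5) / [(1×1.60×10^-19)(0.298)] = 0.696 m.

r ≈ 0.696 m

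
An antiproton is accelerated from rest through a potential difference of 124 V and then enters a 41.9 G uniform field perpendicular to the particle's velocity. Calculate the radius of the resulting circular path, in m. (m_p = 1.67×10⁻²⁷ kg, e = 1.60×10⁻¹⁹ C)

r ≈ 0.384 m

The kinetic energy gained is K = qV = (1×1.60×10^-19)(124) = 1.98×10^-17 J.
v = √(2K/m) = 1.54×10^5 m/s.
r = mv/(qB) = (1.67×10^-27)(1.54×10^5) / [(1×1.60×10^-19)(4.19×10^-3)] = 0.384 m.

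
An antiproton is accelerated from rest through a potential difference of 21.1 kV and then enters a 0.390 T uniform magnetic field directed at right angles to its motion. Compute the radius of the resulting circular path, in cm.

r ≈ 5.38 cm

The kinetic energy gained is K = qV = (1×1.60×10^-19)(2.11×10^4) = 3.38×10^-15 J.
v = √(2K/m) = 2.01×10^6 m/s.
r = mv/(qB) = (1.67×10^-27)(2.01×10^6) / [(1×1.60×10^-19)(0.390)] = 0.0538 m.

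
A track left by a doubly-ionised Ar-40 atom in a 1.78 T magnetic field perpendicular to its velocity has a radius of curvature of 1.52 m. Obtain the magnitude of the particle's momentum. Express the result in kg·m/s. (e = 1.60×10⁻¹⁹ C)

Since qvB = mv²/r, the momentum p = mv = qBr.
p = (2×1.60×10^-19)(1.78)(1.52) = 8.66×10^-19 kg·m/s.

p ≈ 8.66×10^-19 kg·m/s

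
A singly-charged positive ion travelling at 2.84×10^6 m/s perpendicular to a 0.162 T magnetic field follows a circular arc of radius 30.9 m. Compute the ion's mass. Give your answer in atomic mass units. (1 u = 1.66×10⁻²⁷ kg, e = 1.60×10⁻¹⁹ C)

qvB = mv²/r ⇒ m = qBr/v.
m = (1×1.60×10^-19)(0.162)(30.9) / (2.84×10^6) = 2.82×10^-25 kg = 170 u.

m ≈ 170 u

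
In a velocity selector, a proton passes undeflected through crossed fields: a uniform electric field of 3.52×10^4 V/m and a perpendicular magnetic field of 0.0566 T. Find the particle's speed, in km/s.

For zero net force, qE = qvB, so v = E/B.
v = (3.52×10^4) / (0.0566) = 6.22×10^5 m/s.

v ≈ 622 km/s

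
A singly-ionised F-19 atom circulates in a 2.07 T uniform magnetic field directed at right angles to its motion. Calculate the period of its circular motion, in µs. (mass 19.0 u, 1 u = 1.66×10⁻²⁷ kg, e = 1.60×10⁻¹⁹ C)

The cyclotron period is independent of speed: T = 2πm/(qB).
T = 2π(3.15×10^-26) / [(1×1.60×10^-19)(2.07)] = 5.98×10^-7 s.

T ≈ 0.598 µs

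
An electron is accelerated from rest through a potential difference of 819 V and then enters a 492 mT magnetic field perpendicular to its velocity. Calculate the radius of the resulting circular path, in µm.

r ≈ 196 µm

The kinetic energy gained is K = qV = (1×1.60×10^-19)(819) = 1.31×10^-16 J.
v = √(2K/m) = 1.70×10^7 m/s.
r = mv/(qB) = (9.11×10^-31)(1.70×10^7) / [(1×1.60×10^-19)(0.492)] = 1.96×10^-4 m.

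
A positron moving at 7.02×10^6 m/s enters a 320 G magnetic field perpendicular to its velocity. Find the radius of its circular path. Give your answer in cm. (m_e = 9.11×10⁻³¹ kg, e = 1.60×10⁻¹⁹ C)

The magnetic force provides the centripetal force: qvB = mv²/r, so r = mv/(qB).
r = (9.11×10^-31 kg)(7.02×10^6 m/s) / [(1×1.60×10^-19 C)(0.0320 T)] = 1.25×10^-3 m.

r ≈ 0.125 cm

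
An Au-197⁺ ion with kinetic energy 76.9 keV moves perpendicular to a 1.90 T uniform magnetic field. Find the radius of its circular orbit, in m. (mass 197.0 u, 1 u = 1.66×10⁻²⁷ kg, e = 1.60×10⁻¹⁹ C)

Convert the energy: K = 76.9 keV = 1.23×10^-14 J.
v = √(2K/m) = √(2·1.23×10^-14/3.27×10^-25) = 2.74×10^5 m/s.
r = mv/(qB) = (3.27×10^-25)(2.74×10^5) / [(1×1.60×10^-19)(1.90)] = 0.295 m.

r ≈ 0.295 m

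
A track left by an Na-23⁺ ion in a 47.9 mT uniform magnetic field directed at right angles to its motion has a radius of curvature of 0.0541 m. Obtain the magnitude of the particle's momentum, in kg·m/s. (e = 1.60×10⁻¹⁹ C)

p ≈ 4.15×10^-22 kg·m/s

Since qvB = mv²/r, the momentum p = mv = qBr.
p = (1×1.60×10^-19)(0.0479)(0.0541) = 4.15×10^-22 kg·m/s.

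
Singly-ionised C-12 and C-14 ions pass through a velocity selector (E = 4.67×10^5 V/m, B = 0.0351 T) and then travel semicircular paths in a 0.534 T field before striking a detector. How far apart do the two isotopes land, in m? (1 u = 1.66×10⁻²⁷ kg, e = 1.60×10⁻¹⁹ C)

Both emerge at v = E/B₁ = 1.33×10^7 m/s.
r = mv/(qB₂), so r₁ = 3.102 m and r₂ = 3.619 m, giving Δr = 0.517 m.
After a semicircle each ion lands a diameter 2r from the entry slit, so the separation is 2Δr = 1.03 m.

Δd ≈ 1.03 m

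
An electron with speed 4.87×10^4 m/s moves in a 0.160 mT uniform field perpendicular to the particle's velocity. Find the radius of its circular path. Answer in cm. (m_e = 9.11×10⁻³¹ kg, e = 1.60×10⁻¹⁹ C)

The magnetic force provides the centripetal force: qvB = mv²/r, so r = mv/(qB).
r = (9.11×10^-31 kg)(4.87×10^4 m/s) / [(1×1.60×10^-19 C)(1.60×10^-4 T)] = 1.73×10^-3 m.

r ≈ 0.173 cm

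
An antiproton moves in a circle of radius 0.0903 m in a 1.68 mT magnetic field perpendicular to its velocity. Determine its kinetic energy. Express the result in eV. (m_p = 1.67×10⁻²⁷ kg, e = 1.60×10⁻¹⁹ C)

v = qBr/m = (1×1.60×10^-19)(1.68×10^-3)(0.0903) / (1.67×10^-27) = 1.45×10^4 m/s.
K = ½mv² = 0.5·(1.67×10^-27)·(1.45×10^4)² = 1.76×10^-19 J = 1.10 eV.

K ≈ 1.10 eV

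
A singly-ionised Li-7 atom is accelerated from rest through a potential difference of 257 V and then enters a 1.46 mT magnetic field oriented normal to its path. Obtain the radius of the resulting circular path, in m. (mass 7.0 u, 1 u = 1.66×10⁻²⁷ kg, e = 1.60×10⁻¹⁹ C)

The kinetic energy gained is K = qV = (1×1.60×10^-19)(257) = 4.11×10^-17 J.
v = √(2K/m) = 8.41×10^4 m/s.
r = mv/(qB) = (1.16×10^-26)(8.41×10^4) / [(1×1.60×10^-19)(1.46×10^-3)] = 4.18 m.

r ≈ 4.18 m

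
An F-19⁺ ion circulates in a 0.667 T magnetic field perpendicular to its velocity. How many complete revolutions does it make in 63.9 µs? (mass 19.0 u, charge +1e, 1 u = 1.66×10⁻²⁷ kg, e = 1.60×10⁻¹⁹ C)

T = 2πm/(qB) = 2π(3.154×10^-26) / [(1×1.60×10^-19)(0.667)] = 1.8569×10^-6 s.
N = t/T = 6.39×10^-5 / 1.8569×10^-6 ≈ 34.41, so 34 complete revolutions.

N = 34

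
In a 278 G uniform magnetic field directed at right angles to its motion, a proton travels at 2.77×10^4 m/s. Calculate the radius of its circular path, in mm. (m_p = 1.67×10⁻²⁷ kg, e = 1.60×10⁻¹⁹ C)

The magnetic force provides the centripetal force: qvB = mv²/r, so r = mv/(qB).
r = (1.67×10^-27 kg)(2.77×10^4 m/s) / [(1×1.60×10^-19 C)(0.0278 T)] = 0.0104 m.

r ≈ 10.4 mm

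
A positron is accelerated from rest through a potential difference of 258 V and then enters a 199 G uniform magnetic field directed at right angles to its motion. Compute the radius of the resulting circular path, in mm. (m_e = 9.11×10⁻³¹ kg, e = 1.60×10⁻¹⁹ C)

The kinetic energy gained is K = qV = (1×1.60×10^-19)(258) = 4.13×10^-17 J.
v = √(2K/m) = 9.52×10^6 m/s.
r = mv/(qB) = (9.11×10^-31)(9.52×10^6) / [(1×1.60×10^-19)(0.0199)] = 2.72×10^-3 m.

r ≈ 2.72 mm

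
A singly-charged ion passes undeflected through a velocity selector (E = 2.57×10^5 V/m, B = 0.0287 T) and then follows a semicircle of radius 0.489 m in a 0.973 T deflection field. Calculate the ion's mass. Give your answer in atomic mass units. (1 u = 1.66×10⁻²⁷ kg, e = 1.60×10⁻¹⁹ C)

v = E/B₁ = 8.95×10^6 m/s.
From r = mv/(qB₂), m = qB₂r/v = (1×1.60×10^-19)(0.973)(0.489) / (8.95×10^6) = 8.50×10^-27 kg.
In atomic mass units: m = 8.50×10^-27 / 1.66×10^-27 = 5.12 u.

m ≈ 5.12 u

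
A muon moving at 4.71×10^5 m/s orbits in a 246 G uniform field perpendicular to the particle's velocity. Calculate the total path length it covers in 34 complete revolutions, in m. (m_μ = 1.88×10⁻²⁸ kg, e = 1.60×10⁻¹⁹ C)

L ≈ 4.81 m

r = mv/(qB) = 0.0225 m, so one revolution covers 2πr = 0.141 m.
In 34 revolutions: L = 34·2πr = 4.81 m.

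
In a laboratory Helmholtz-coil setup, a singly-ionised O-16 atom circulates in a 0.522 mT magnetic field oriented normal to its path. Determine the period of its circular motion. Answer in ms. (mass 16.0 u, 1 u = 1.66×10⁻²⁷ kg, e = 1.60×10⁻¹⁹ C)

The cyclotron period is independent of speed: T = 2πm/(qB).
T = 2π(2.66×10^-26) / [(1×1.60×10^-19)(5.22×10^-4)] = 2.00×10^-3 s.

T ≈ 2.00 ms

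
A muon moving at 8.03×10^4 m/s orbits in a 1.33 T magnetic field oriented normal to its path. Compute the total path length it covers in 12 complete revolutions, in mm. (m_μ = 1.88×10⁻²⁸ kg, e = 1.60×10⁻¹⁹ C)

L ≈ 5.35 mm

r = mv/(qB) = 7.09×10^-5 m, so one revolution covers 2πr = 4.46×10^-4 m.
In 12 revolutions: L = 12·2πr = 5.35×10^-3 m.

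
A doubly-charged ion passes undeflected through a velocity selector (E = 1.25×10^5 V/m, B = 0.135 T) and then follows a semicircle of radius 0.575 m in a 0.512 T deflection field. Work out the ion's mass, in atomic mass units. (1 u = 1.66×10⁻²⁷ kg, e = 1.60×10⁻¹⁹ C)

v = E/B₁ = 9.26×10^5 m/s.
From r = mv/(qB₂), m = qB₂r/v = (2×1.60×10^-19)(0.512)(0.575) / (9.26×10^5) = 1.02×10^-25 kg.
In atomic mass units: m = 1.02×10^-25 / 1.66×10^-27 = 61.3 u.

m ≈ 61.3 u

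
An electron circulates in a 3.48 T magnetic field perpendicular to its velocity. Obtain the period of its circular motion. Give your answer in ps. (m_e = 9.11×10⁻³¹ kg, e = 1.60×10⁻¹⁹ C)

The cyclotron period is independent of speed: T = 2πm/(qB).
T = 2π(9.11×10^-31) / [(1×1.60×10^-19)(3.48)] = 1.03×10^-11 s.

T ≈ 10.3 ps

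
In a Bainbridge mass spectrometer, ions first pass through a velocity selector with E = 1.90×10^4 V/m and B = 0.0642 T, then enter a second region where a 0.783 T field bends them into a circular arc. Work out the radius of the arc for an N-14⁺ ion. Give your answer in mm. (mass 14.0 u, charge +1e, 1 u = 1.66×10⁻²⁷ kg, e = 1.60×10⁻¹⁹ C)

r ≈ 54.9 mm

The selector passes v = E/B = 1.90×10^4/0.0642 = 2.96×10^5 m/s.
In the deflection region, r = mv/(qB₂) = (2.32×10^-26)(2.96×10^5) / [(1×1.60×10^-19)(0.783)] = 0.0549 m.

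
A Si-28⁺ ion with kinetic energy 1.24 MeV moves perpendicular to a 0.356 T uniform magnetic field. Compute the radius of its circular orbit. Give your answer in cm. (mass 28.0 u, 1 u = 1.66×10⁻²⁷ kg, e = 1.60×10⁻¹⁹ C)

r ≈ 238 cm

Convert the energy: K = 1.24 MeV = 1.98×10^-13 J.
v = √(2K/m) = √(2·1.98×10^-13/4.65×10^-26) = 2.92×10^6 m/s.
r = mv/(qB) = (4.65×10^-26)(2.92×10^6) / [(1×1.60×10^-19)(0.356)] = 2.38 m.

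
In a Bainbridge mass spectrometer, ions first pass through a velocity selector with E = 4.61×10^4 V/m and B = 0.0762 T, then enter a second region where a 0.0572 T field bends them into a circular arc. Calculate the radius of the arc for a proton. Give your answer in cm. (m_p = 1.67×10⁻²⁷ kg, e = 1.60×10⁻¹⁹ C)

The selector passes v = E/B = 4.61×10^4/0.0762 = 6.05×10^5 m/s.
In the deflection region, r = mv/(qB₂) = (1.67×10^-27)(6.05×10^5) / [(1×1.60×10^-19)(0.0572)] = 0.110 m.

r ≈ 11.0 cm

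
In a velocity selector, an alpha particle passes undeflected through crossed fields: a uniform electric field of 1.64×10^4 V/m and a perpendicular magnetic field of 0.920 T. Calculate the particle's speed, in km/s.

For zero net force, qE = qvB, so v = E/B.
v = (1.64×10^4) / (0.920) = 1.78×10^4 m/s.

v ≈ 17.8 km/s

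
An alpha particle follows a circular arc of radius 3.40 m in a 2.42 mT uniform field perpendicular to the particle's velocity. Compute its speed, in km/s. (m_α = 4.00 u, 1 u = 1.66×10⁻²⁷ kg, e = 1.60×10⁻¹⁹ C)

From qvB = mv²/r, v = qBr/m.
v = (2×1.60×10^-19)(2.42×10^-3)(3.40) / (6.64×10^-27) = 3.97×10^5 m/s.

v ≈ 397 km/s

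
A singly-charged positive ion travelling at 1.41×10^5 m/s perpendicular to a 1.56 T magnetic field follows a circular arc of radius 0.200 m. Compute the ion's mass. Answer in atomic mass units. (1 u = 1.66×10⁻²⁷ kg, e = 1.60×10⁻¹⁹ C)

qvB = mv²/r ⇒ m = qBr/v.
m = (1×1.60×10^-19)(1.56)(0.200) / (1.41×10^5) = 3.54×10^-25 kg = 213 u.

m ≈ 213 u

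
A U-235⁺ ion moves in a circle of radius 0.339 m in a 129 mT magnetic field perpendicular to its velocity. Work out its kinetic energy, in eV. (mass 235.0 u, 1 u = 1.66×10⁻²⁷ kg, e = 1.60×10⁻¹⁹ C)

K ≈ 392 eV

v = qBr/m = (1×1.60×10^-19)(0.129)(0.339) / (3.90×10^-25) = 1.79×10^4 m/s.
K = ½mv² = 0.5·(3.90×10^-25)·(1.79×10^4)² = 6.27×10^-17 J = 392 eV.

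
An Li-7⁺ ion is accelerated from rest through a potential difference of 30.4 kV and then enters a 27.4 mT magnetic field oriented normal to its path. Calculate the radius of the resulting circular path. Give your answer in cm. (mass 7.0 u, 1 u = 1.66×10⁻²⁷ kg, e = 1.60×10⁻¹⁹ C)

r ≈ 243 cm

The kinetic energy gained is K = qV = (1×1.60×10^-19)(3.04×10^4) = 4.86×10^-15 J.
v = √(2K/m) = 9.15×10^5 m/s.
r = mv/(qB) = (1.16×10^-26)(9.15×10^5) / [(1×1.60×10^-19)(0.0274)] = 2.43 m.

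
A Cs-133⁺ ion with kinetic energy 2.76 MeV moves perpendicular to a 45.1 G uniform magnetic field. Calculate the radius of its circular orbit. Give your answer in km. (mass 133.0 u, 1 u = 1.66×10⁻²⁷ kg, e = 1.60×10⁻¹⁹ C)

r ≈ 0.612 km

Convert the energy: K = 2.76 MeV = 4.42×10^-13 J.
v = √(2K/m) = √(2·4.42×10^-13/2.21×10^-25) = 2.00×10^6 m/s.
r = mv/(qB) = (2.21×10^-25)(2.00×10^6) / [(1×1.60×10^-19)(4.51×10^-3)] = 612 m.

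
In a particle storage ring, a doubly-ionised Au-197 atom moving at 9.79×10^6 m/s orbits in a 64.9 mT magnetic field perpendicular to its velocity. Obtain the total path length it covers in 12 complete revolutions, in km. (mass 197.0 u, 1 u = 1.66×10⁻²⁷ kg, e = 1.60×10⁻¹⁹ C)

L ≈ 11.6 km

r = mv/(qB) = 154 m, so one revolution covers 2πr = 969 m.
In 12 revolutions: L = 12·2πr = 1.16×10^4 m.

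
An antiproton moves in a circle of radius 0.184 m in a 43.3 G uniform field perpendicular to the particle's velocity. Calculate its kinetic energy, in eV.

v = qBr/m = (1×1.60×10^-19)(4.33×10^-3)(0.184) / (1.67×10^-27) = 7.63×10^4 m/s.
K = ½mv² = 0.5·(1.67×10^-27)·(7.63×10^4)² = 4.87×10^-18 J = 30.4 eV.

K ≈ 30.4 eV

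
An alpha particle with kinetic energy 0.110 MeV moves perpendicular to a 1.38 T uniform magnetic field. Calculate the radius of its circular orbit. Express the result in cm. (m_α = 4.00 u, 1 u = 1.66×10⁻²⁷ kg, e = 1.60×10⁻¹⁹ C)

Convert the energy: K = 0.110 MeV = 1.76×10^-14 J.
v = √(2K/m) = √(2·1.76×10^-14/6.64×10^-27) = 2.30×10^6 m/s.
r = mv/(qB) = (6.64×10^-27)(2.30×10^6) / [(2×1.60×10^-19)(1.38)] = 0.0346 m.

r ≈ 3.46 cm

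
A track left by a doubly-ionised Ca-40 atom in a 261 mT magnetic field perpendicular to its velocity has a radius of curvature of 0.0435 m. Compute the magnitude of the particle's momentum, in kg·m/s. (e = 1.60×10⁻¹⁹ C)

Since qvB = mv²/r, the momentum p = mv = qBr.
p = (2×1.60×10^-19)(0.261)(0.0435) = 3.63×10^-21 kg·m/s.

p ≈ 3.63×10^-21 kg·m/s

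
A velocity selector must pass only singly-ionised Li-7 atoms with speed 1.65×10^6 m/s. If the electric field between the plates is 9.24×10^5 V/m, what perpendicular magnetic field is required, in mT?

B ≈ 560 mT

qE = qvB ⇒ B = E/v = (9.24×10^5) / (1.65×10^6) = 0.560 T.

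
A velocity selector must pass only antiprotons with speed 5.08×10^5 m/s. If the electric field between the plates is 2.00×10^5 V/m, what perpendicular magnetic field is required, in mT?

B ≈ 394 mT

qE = qvB ⇒ B = E/v = (2.00×10^5) / (5.08×10^5) = 0.394 T.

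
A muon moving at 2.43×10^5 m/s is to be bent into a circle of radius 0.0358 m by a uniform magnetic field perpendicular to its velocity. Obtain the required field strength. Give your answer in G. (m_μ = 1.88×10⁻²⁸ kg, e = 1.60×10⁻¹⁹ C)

qvB = mv²/r gives B = mv/(qr).
B = (1.88×10^-28)(2.43×10^5) / [(1×1.60×10^-19)(0.0358)] = 7.98×10^-3 T.

B ≈ 79.8 G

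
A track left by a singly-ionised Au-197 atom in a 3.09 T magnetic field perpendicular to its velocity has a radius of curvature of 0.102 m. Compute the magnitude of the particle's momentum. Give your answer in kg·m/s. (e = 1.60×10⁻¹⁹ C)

p ≈ 5.04×10^-20 kg·m/s

Since qvB = mv²/r, the momentum p = mv = qBr.
p = (1×1.60×10^-19)(3.09)(0.102) = 5.04×10^-20 kg·m/s.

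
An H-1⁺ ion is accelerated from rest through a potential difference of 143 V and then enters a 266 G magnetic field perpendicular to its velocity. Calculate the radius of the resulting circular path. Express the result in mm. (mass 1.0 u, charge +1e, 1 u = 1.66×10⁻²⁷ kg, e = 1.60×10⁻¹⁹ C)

The kinetic energy gained is K = qV = (1×1.60×10^-19)(143) = 2.29×10^-17 J.
v = √(2K/m) = 1.66×10^5 m/s.
r = mv/(qB) = (1.66×10^-27)(1.66×10^5) / [(1×1.60×10^-19)(0.0266)] = 0.0648 m.

r ≈ 64.8 mm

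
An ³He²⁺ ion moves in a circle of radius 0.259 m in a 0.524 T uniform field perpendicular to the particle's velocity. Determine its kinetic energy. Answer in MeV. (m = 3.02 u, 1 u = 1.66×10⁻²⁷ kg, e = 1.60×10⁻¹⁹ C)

K ≈ 1.18 MeV

v = qBr/m = (2×1.60×10^-19)(0.524)(0.259) / (5.01×10^-27) = 8.66×10^6 m/s.
K = ½mv² = 0.5·(5.01×10^-27)·(8.66×10^6)² = 1.88×10^-13 J = 1.18 MeV.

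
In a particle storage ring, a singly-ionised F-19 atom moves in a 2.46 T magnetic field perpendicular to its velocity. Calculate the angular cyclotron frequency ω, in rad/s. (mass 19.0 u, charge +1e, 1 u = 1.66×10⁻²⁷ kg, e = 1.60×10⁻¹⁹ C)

ω ≈ 1.25×10^7 rad/s

ω = qB/m = (1×1.60×10^-19)(2.46) / (3.15×10^-26) = 1.25×10^7 rad/s.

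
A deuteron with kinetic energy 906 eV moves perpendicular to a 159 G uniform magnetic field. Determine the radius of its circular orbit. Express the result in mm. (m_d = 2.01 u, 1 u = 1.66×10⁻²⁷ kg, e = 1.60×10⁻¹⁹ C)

r ≈ 387 mm

Convert the energy: K = 906 eV = 1.45×10^-16 J.
v = √(2K/m) = √(2·1.45×10^-16/3.34×10^-27) = 2.95×10^5 m/s.
r = mv/(qB) = (3.34×10^-27)(2.95×10^5) / [(1×1.60×10^-19)(0.0159)] = 0.387 m.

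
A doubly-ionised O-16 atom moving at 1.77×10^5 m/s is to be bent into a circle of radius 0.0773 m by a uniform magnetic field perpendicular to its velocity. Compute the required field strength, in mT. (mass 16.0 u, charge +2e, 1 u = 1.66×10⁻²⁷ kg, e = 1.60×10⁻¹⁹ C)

B ≈ 190 mT

qvB = mv²/r gives B = mv/(qr).
B = (2.66×10^-26)(1.77×10^5) / [(2×1.60×10^-19)(0.0773)] = 0.190 T.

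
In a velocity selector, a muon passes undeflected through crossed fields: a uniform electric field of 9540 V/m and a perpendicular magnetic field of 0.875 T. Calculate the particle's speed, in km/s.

For zero net force, qE = qvB, so v = E/B.
v = (9540) / (0.875) = 1.09×10^4 m/s.

v ≈ 10.9 km/s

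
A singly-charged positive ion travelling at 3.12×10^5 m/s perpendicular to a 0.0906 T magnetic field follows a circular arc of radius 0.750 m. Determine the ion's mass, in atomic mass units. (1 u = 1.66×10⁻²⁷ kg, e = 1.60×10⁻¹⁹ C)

m ≈ 21.0 u

qvB = mv²/r ⇒ m = qBr/v.
m = (1×1.60×10^-19)(0.0906)(0.750) / (3.12×10^5) = 3.48×10^-26 kg = 21.0 u.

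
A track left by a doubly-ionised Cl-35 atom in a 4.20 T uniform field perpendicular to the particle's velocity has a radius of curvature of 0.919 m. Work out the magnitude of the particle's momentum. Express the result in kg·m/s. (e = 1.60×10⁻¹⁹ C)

p ≈ 1.24×10^-18 kg·m/s

Since qvB = mv²/r, the momentum p = mv = qBr.
p = (2×1.60×10^-19)(4.20)(0.919) = 1.24×10^-18 kg·m/s.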